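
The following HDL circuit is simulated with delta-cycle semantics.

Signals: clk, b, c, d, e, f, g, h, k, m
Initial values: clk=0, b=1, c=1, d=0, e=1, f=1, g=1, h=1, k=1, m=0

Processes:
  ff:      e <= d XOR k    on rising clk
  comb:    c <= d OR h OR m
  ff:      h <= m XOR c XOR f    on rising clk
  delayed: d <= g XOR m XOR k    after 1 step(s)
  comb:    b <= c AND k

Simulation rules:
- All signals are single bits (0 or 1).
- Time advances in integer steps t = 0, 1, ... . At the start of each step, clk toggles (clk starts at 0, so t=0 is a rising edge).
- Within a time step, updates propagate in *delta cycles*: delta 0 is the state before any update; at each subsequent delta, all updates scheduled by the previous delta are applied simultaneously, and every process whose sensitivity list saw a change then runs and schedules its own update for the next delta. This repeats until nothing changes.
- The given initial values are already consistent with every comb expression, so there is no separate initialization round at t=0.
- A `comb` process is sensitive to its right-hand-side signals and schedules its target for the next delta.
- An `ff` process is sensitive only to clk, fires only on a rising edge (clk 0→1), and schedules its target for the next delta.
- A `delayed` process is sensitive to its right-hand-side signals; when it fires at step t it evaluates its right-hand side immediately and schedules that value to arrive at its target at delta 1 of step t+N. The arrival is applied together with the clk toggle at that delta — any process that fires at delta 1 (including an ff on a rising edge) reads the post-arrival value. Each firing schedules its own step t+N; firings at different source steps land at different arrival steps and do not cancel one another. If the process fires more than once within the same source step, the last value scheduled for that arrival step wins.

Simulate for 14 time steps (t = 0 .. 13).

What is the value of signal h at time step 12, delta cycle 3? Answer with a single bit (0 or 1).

0

[bits: c,d,k,e,m,f,b,clk,h,g]
t=0: Δ0=1011011011 Δ1=1011011111 Δ2=1011011101 Δ3=0011011101 Δ4=0011010101 | 4Δ
t=1: Δ0=0011010101 Δ1=0011010001 | 1Δ
t=2: Δ0=0011010001 Δ1=0011010101 Δ2=0011010111 Δ3=1011010111 Δ4=1011011111 | 4Δ
t=3: Δ0=1011011111 Δ1=1011011011 | 1Δ
t=4: Δ0=1011011011 Δ1=1011011111 Δ2=1011011101 Δ3=0011011101 Δ4=0011010101 | 4Δ
t=5: Δ0=0011010101 Δ1=0011010001 | 1Δ
t=6: Δ0=0011010001 Δ1=0011010101 Δ2=0011010111 Δ3=1011010111 Δ4=1011011111 | 4Δ
t=7: Δ0=1011011111 Δ1=1011011011 | 1Δ
t=8: Δ0=1011011011 Δ1=1011011111 Δ2=1011011101 Δ3=0011011101 Δ4=0011010101 | 4Δ
t=9: Δ0=0011010101 Δ1=0011010001 | 1Δ
t=10: Δ0=0011010001 Δ1=0011010101 Δ2=0011010111 Δ3=1011010111 Δ4=1011011111 | 4Δ
t=11: Δ0=1011011111 Δ1=1011011011 | 1Δ
t=12: Δ0=1011011011 Δ1=1011011111 Δ2=1011011101 Δ3=0011011101 Δ4=0011010101 | 4Δ
t=13: Δ0=0011010101 Δ1=0011010001 | 1Δ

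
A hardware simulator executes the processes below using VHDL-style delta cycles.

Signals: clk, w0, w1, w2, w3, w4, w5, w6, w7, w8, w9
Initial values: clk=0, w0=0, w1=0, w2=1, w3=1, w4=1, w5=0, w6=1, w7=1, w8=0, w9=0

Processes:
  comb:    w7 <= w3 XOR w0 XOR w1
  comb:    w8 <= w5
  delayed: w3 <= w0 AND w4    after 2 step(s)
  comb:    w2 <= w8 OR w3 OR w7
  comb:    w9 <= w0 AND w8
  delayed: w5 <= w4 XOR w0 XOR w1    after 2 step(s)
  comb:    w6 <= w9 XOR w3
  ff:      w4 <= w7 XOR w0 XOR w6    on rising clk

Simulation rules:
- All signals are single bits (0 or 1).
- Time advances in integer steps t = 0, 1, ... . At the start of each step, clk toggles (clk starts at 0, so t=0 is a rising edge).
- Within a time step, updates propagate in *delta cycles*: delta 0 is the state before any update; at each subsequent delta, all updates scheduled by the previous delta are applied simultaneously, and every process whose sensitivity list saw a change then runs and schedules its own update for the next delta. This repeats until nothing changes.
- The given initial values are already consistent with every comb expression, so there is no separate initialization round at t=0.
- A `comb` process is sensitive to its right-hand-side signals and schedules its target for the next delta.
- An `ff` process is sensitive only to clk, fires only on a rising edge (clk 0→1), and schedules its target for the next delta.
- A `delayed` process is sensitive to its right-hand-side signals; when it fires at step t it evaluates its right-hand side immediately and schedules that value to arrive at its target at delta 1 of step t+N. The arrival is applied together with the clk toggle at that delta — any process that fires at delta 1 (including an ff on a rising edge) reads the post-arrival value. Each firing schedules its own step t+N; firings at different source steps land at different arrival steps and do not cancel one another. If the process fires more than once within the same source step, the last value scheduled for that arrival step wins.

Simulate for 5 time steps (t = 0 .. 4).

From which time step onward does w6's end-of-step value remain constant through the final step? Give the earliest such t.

t=0 Δ0: w3=1 w8=0 w4=1 w9=0 w7=1 clk=0 w2=1 w1=0 w6=1 w0=0 w5=0
  Δ1: clk:0→1
  Δ2: w4:1→0
  (2Δ to stable)
t=1 Δ0: w3=1 w8=0 w4=0 w9=0 w7=1 clk=1 w2=1 w1=0 w6=1 w0=0 w5=0
  Δ1: clk:1→0
  (1Δ to stable)
t=2 Δ0: w3=1 w8=0 w4=0 w9=0 w7=1 clk=0 w2=1 w1=0 w6=1 w0=0 w5=0
  Δ1: w3:1→0, clk:0→1
  Δ2: w7:1→0, w6:1→0
  Δ3: w2:1→0
  (3Δ to stable)
t=3 Δ0: w3=0 w8=0 w4=0 w9=0 w7=0 clk=1 w2=0 w1=0 w6=0 w0=0 w5=0
  Δ1: clk:1→0
  (1Δ to stable)
t=4 Δ0: w3=0 w8=0 w4=0 w9=0 w7=0 clk=0 w2=0 w1=0 w6=0 w0=0 w5=0
  Δ1: clk:0→1
  (1Δ to stable)

2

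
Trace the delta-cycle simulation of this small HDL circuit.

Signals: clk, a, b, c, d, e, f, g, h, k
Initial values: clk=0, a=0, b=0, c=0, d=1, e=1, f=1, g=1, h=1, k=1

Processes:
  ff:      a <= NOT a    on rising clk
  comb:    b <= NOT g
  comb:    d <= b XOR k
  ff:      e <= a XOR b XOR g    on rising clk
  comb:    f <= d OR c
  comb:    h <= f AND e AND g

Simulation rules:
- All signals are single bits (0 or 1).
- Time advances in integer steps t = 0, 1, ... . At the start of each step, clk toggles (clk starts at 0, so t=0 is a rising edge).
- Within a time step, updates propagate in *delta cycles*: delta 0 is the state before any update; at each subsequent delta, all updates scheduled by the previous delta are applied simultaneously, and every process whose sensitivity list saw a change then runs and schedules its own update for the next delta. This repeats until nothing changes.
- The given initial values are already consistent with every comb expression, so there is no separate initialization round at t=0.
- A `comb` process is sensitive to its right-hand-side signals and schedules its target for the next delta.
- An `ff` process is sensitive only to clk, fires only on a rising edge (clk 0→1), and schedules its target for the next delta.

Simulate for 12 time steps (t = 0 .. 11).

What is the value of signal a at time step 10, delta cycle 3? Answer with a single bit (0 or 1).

t0.Δ0 b=0 clk=0 e=1 c=0 a=0 k=1 h=1 d=1 f=1 g=1
t0.Δ1 b=0 clk=1 e=1 c=0 a=0 k=1 h=1 d=1 f=1 g=1
t0.Δ2 b=0 clk=1 e=1 c=0 a=1 k=1 h=1 d=1 f=1 g=1
t1.Δ0 b=0 clk=1 e=1 c=0 a=1 k=1 h=1 d=1 f=1 g=1
t1.Δ1 b=0 clk=0 e=1 c=0 a=1 k=1 h=1 d=1 f=1 g=1
t2.Δ0 b=0 clk=0 e=1 c=0 a=1 k=1 h=1 d=1 f=1 g=1
t2.Δ1 b=0 clk=1 e=1 c=0 a=1 k=1 h=1 d=1 f=1 g=1
t2.Δ2 b=0 clk=1 e=0 c=0 a=0 k=1 h=1 d=1 f=1 g=1
t2.Δ3 b=0 clk=1 e=0 c=0 a=0 k=1 h=0 d=1 f=1 g=1
t3.Δ0 b=0 clk=1 e=0 c=0 a=0 k=1 h=0 d=1 f=1 g=1
t3.Δ1 b=0 clk=0 e=0 c=0 a=0 k=1 h=0 d=1 f=1 g=1
t4.Δ0 b=0 clk=0 e=0 c=0 a=0 k=1 h=0 d=1 f=1 g=1
t4.Δ1 b=0 clk=1 e=0 c=0 a=0 k=1 h=0 d=1 f=1 g=1
t4.Δ2 b=0 clk=1 e=1 c=0 a=1 k=1 h=0 d=1 f=1 g=1
t4.Δ3 b=0 clk=1 e=1 c=0 a=1 k=1 h=1 d=1 f=1 g=1
t5.Δ0 b=0 clk=1 e=1 c=0 a=1 k=1 h=1 d=1 f=1 g=1
t5.Δ1 b=0 clk=0 e=1 c=0 a=1 k=1 h=1 d=1 f=1 g=1
t6.Δ0 b=0 clk=0 e=1 c=0 a=1 k=1 h=1 d=1 f=1 g=1
t6.Δ1 b=0 clk=1 e=1 c=0 a=1 k=1 h=1 d=1 f=1 g=1
t6.Δ2 b=0 clk=1 e=0 c=0 a=0 k=1 h=1 d=1 f=1 g=1
t6.Δ3 b=0 clk=1 e=0 c=0 a=0 k=1 h=0 d=1 f=1 g=1
t7.Δ0 b=0 clk=1 e=0 c=0 a=0 k=1 h=0 d=1 f=1 g=1
t7.Δ1 b=0 clk=0 e=0 c=0 a=0 k=1 h=0 d=1 f=1 g=1
t8.Δ0 b=0 clk=0 e=0 c=0 a=0 k=1 h=0 d=1 f=1 g=1
t8.Δ1 b=0 clk=1 e=0 c=0 a=0 k=1 h=0 d=1 f=1 g=1
t8.Δ2 b=0 clk=1 e=1 c=0 a=1 k=1 h=0 d=1 f=1 g=1
t8.Δ3 b=0 clk=1 e=1 c=0 a=1 k=1 h=1 d=1 f=1 g=1
t9.Δ0 b=0 clk=1 e=1 c=0 a=1 k=1 h=1 d=1 f=1 g=1
t9.Δ1 b=0 clk=0 e=1 c=0 a=1 k=1 h=1 d=1 f=1 g=1
t10.Δ0 b=0 clk=0 e=1 c=0 a=1 k=1 h=1 d=1 f=1 g=1
t10.Δ1 b=0 clk=1 e=1 c=0 a=1 k=1 h=1 d=1 f=1 g=1
t10.Δ2 b=0 clk=1 e=0 c=0 a=0 k=1 h=1 d=1 f=1 g=1
t10.Δ3 b=0 clk=1 e=0 c=0 a=0 k=1 h=0 d=1 f=1 g=1
t11.Δ0 b=0 clk=1 e=0 c=0 a=0 k=1 h=0 d=1 f=1 g=1
t11.Δ1 b=0 clk=0 e=0 c=0 a=0 k=1 h=0 d=1 f=1 g=1

0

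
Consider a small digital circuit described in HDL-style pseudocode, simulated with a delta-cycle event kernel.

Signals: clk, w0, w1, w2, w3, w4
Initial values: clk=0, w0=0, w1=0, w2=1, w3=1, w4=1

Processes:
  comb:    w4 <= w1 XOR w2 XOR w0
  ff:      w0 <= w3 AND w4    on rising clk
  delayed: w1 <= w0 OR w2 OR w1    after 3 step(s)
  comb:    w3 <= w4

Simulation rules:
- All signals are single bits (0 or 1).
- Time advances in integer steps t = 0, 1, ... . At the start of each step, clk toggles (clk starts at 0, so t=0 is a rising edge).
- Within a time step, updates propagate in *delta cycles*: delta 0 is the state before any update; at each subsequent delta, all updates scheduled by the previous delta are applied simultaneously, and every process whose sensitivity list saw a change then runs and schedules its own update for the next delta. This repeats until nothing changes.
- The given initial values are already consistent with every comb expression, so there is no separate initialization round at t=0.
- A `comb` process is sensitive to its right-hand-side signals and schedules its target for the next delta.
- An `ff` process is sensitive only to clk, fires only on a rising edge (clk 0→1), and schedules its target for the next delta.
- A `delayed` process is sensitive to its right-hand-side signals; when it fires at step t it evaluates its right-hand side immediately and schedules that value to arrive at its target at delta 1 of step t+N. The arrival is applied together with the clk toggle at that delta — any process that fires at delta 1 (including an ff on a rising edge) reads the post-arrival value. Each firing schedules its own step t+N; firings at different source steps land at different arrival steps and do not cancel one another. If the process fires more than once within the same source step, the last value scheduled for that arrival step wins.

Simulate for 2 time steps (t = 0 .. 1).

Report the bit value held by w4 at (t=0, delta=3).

0

[bits: w1,w2,clk,w4,w0,w3]
t=0: Δ0=010101 Δ1=011101 Δ2=011111 Δ3=011011 Δ4=011010 | 4Δ
t=1: Δ0=011010 Δ1=010010 | 1Δ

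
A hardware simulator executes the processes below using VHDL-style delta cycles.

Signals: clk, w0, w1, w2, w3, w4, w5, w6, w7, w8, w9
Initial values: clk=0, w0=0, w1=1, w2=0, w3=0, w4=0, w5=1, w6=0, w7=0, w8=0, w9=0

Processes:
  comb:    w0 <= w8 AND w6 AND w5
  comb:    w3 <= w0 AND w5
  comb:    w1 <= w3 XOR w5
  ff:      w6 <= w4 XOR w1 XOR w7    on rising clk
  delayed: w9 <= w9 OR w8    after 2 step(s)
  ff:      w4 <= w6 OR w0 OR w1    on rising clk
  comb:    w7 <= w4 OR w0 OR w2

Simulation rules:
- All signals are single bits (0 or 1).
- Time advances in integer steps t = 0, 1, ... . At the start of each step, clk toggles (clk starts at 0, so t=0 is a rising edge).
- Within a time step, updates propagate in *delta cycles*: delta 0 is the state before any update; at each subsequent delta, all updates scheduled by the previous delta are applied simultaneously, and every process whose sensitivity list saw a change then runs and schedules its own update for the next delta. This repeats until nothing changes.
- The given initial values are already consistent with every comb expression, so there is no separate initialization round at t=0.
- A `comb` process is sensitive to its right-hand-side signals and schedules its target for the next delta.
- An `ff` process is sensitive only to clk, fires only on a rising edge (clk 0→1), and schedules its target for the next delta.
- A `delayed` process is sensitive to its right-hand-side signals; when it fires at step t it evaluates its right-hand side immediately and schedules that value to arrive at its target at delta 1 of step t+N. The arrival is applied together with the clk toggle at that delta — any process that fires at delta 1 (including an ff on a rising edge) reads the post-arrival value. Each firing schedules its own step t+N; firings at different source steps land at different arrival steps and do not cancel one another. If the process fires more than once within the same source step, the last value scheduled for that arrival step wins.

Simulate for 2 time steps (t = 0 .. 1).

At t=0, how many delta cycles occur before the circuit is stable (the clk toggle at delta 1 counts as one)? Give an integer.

3

[bits: w8,w5,w4,w6,w2,w7,w3,w9,clk,w0,w1]
t=0: Δ0=01000000001 Δ1=01000000101 Δ2=01110000101 Δ3=01110100101 | 3Δ
t=1: Δ0=01110100101 Δ1=01110100001 | 1Δ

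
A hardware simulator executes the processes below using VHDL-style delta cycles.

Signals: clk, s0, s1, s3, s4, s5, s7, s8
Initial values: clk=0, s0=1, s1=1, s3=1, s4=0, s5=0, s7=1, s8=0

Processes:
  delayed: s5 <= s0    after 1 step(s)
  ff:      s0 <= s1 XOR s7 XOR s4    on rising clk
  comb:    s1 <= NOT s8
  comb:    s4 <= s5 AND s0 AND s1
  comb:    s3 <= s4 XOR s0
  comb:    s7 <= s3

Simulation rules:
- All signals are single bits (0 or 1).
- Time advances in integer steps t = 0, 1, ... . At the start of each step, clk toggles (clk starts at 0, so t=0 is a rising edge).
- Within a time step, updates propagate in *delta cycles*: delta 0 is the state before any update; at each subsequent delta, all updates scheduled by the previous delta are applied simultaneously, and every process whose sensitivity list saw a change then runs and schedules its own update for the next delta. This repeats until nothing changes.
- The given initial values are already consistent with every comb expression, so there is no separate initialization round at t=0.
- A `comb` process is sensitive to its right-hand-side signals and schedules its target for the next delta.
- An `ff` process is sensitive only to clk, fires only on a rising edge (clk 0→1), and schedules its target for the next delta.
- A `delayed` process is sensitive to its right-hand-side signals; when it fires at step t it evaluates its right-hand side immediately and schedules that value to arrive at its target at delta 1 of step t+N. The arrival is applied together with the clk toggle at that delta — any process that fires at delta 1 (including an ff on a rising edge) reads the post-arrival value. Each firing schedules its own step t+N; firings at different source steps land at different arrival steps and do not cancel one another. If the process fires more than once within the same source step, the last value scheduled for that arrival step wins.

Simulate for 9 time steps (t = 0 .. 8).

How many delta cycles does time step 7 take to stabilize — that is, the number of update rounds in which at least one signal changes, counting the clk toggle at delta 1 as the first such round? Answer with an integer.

t0.Δ0 s8=0 s3=1 s7=1 clk=0 s0=1 s4=0 s1=1 s5=0
t0.Δ1 s8=0 s3=1 s7=1 clk=1 s0=1 s4=0 s1=1 s5=0
t0.Δ2 s8=0 s3=1 s7=1 clk=1 s0=0 s4=0 s1=1 s5=0
t0.Δ3 s8=0 s3=0 s7=1 clk=1 s0=0 s4=0 s1=1 s5=0
t0.Δ4 s8=0 s3=0 s7=0 clk=1 s0=0 s4=0 s1=1 s5=0
t1.Δ0 s8=0 s3=0 s7=0 clk=1 s0=0 s4=0 s1=1 s5=0
t1.Δ1 s8=0 s3=0 s7=0 clk=0 s0=0 s4=0 s1=1 s5=0
t2.Δ0 s8=0 s3=0 s7=0 clk=0 s0=0 s4=0 s1=1 s5=0
t2.Δ1 s8=0 s3=0 s7=0 clk=1 s0=0 s4=0 s1=1 s5=0
t2.Δ2 s8=0 s3=0 s7=0 clk=1 s0=1 s4=0 s1=1 s5=0
t2.Δ3 s8=0 s3=1 s7=0 clk=1 s0=1 s4=0 s1=1 s5=0
t2.Δ4 s8=0 s3=1 s7=1 clk=1 s0=1 s4=0 s1=1 s5=0
t3.Δ0 s8=0 s3=1 s7=1 clk=1 s0=1 s4=0 s1=1 s5=0
t3.Δ1 s8=0 s3=1 s7=1 clk=0 s0=1 s4=0 s1=1 s5=1
t3.Δ2 s8=0 s3=1 s7=1 clk=0 s0=1 s4=1 s1=1 s5=1
t3.Δ3 s8=0 s3=0 s7=1 clk=0 s0=1 s4=1 s1=1 s5=1
t3.Δ4 s8=0 s3=0 s7=0 clk=0 s0=1 s4=1 s1=1 s5=1
t4.Δ0 s8=0 s3=0 s7=0 clk=0 s0=1 s4=1 s1=1 s5=1
t4.Δ1 s8=0 s3=0 s7=0 clk=1 s0=1 s4=1 s1=1 s5=1
t4.Δ2 s8=0 s3=0 s7=0 clk=1 s0=0 s4=1 s1=1 s5=1
t4.Δ3 s8=0 s3=1 s7=0 clk=1 s0=0 s4=0 s1=1 s5=1
t4.Δ4 s8=0 s3=0 s7=1 clk=1 s0=0 s4=0 s1=1 s5=1
t4.Δ5 s8=0 s3=0 s7=0 clk=1 s0=0 s4=0 s1=1 s5=1
t5.Δ0 s8=0 s3=0 s7=0 clk=1 s0=0 s4=0 s1=1 s5=1
t5.Δ1 s8=0 s3=0 s7=0 clk=0 s0=0 s4=0 s1=1 s5=0
t6.Δ0 s8=0 s3=0 s7=0 clk=0 s0=0 s4=0 s1=1 s5=0
t6.Δ1 s8=0 s3=0 s7=0 clk=1 s0=0 s4=0 s1=1 s5=0
t6.Δ2 s8=0 s3=0 s7=0 clk=1 s0=1 s4=0 s1=1 s5=0
t6.Δ3 s8=0 s3=1 s7=0 clk=1 s0=1 s4=0 s1=1 s5=0
t6.Δ4 s8=0 s3=1 s7=1 clk=1 s0=1 s4=0 s1=1 s5=0
t7.Δ0 s8=0 s3=1 s7=1 clk=1 s0=1 s4=0 s1=1 s5=0
t7.Δ1 s8=0 s3=1 s7=1 clk=0 s0=1 s4=0 s1=1 s5=1
t7.Δ2 s8=0 s3=1 s7=1 clk=0 s0=1 s4=1 s1=1 s5=1
t7.Δ3 s8=0 s3=0 s7=1 clk=0 s0=1 s4=1 s1=1 s5=1
t7.Δ4 s8=0 s3=0 s7=0 clk=0 s0=1 s4=1 s1=1 s5=1
t8.Δ0 s8=0 s3=0 s7=0 clk=0 s0=1 s4=1 s1=1 s5=1
t8.Δ1 s8=0 s3=0 s7=0 clk=1 s0=1 s4=1 s1=1 s5=1
t8.Δ2 s8=0 s3=0 s7=0 clk=1 s0=0 s4=1 s1=1 s5=1
t8.Δ3 s8=0 s3=1 s7=0 clk=1 s0=0 s4=0 s1=1 s5=1
t8.Δ4 s8=0 s3=0 s7=1 clk=1 s0=0 s4=0 s1=1 s5=1
t8.Δ5 s8=0 s3=0 s7=0 clk=1 s0=0 s4=0 s1=1 s5=1

4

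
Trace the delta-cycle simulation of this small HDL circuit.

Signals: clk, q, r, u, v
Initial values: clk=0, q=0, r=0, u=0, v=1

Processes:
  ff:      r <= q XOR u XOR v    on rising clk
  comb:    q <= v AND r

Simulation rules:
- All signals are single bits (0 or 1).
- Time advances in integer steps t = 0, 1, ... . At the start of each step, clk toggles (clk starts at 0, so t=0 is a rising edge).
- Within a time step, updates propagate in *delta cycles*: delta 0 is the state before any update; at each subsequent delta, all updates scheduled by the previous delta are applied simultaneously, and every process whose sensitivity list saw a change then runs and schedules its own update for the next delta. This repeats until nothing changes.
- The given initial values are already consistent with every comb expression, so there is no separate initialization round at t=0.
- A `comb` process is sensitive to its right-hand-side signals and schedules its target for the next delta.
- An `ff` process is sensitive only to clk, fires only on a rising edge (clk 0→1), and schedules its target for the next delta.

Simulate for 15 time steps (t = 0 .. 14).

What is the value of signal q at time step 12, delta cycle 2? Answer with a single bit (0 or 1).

0

t=0 Δ0: r=0 v=1 clk=0 q=0 u=0
  Δ1: clk:0→1
  Δ2: r:0→1
  Δ3: q:0→1
  (3Δ to stable)
t=1 Δ0: r=1 v=1 clk=1 q=1 u=0
  Δ1: clk:1→0
  (1Δ to stable)
t=2 Δ0: r=1 v=1 clk=0 q=1 u=0
  Δ1: clk:0→1
  Δ2: r:1→0
  Δ3: q:1→0
  (3Δ to stable)
t=3 Δ0: r=0 v=1 clk=1 q=0 u=0
  Δ1: clk:1→0
  (1Δ to stable)
t=4 Δ0: r=0 v=1 clk=0 q=0 u=0
  Δ1: clk:0→1
  Δ2: r:0→1
  Δ3: q:0→1
  (3Δ to stable)
t=5 Δ0: r=1 v=1 clk=1 q=1 u=0
  Δ1: clk:1→0
  (1Δ to stable)
t=6 Δ0: r=1 v=1 clk=0 q=1 u=0
  Δ1: clk:0→1
  Δ2: r:1→0
  Δ3: q:1→0
  (3Δ to stable)
t=7 Δ0: r=0 v=1 clk=1 q=0 u=0
  Δ1: clk:1→0
  (1Δ to stable)
t=8 Δ0: r=0 v=1 clk=0 q=0 u=0
  Δ1: clk:0→1
  Δ2: r:0→1
  Δ3: q:0→1
  (3Δ to stable)
t=9 Δ0: r=1 v=1 clk=1 q=1 u=0
  Δ1: clk:1→0
  (1Δ to stable)
t=10 Δ0: r=1 v=1 clk=0 q=1 u=0
  Δ1: clk:0→1
  Δ2: r:1→0
  Δ3: q:1→0
  (3Δ to stable)
t=11 Δ0: r=0 v=1 clk=1 q=0 u=0
  Δ1: clk:1→0
  (1Δ to stable)
t=12 Δ0: r=0 v=1 clk=0 q=0 u=0
  Δ1: clk:0→1
  Δ2: r:0→1
  Δ3: q:0→1
  (3Δ to stable)
t=13 Δ0: r=1 v=1 clk=1 q=1 u=0
  Δ1: clk:1→0
  (1Δ to stable)
t=14 Δ0: r=1 v=1 clk=0 q=1 u=0
  Δ1: clk:0→1
  Δ2: r:1→0
  Δ3: q:1→0
  (3Δ to stable)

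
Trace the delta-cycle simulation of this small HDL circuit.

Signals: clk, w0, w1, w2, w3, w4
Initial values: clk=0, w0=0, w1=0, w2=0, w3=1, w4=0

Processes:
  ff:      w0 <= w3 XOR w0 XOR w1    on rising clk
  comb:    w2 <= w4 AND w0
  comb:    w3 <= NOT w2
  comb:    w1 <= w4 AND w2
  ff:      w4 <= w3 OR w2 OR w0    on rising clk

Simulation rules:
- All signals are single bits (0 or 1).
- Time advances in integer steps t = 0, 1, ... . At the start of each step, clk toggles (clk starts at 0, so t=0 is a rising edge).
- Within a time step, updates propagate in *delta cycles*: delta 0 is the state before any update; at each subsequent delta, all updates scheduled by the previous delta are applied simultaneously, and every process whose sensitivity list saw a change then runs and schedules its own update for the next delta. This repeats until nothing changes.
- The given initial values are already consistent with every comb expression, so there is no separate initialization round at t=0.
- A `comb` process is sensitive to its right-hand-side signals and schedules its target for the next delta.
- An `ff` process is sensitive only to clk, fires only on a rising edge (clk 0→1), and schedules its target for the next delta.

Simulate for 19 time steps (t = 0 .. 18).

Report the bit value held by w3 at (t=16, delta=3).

1

t=0 Δ0: clk=0 w1=0 w0=0 w4=0 w3=1 w2=0
  Δ1: clk:0→1
  Δ2: w0:0→1, w4:0→1
  Δ3: w2:0→1
  Δ4: w1:0→1, w3:1→0
  (4Δ to stable)
t=1 Δ0: clk=1 w1=1 w0=1 w4=1 w3=0 w2=1
  Δ1: clk:1→0
  (1Δ to stable)
t=2 Δ0: clk=0 w1=1 w0=1 w4=1 w3=0 w2=1
  Δ1: clk:0→1
  Δ2: w0:1→0
  Δ3: w2:1→0
  Δ4: w1:1→0, w3:0→1
  (4Δ to stable)
t=3 Δ0: clk=1 w1=0 w0=0 w4=1 w3=1 w2=0
  Δ1: clk:1→0
  (1Δ to stable)
t=4 Δ0: clk=0 w1=0 w0=0 w4=1 w3=1 w2=0
  Δ1: clk:0→1
  Δ2: w0:0→1
  Δ3: w2:0→1
  Δ4: w1:0→1, w3:1→0
  (4Δ to stable)
t=5 Δ0: clk=1 w1=1 w0=1 w4=1 w3=0 w2=1
  Δ1: clk:1→0
  (1Δ to stable)
t=6 Δ0: clk=0 w1=1 w0=1 w4=1 w3=0 w2=1
  Δ1: clk:0→1
  Δ2: w0:1→0
  Δ3: w2:1→0
  Δ4: w1:1→0, w3:0→1
  (4Δ to stable)
t=7 Δ0: clk=1 w1=0 w0=0 w4=1 w3=1 w2=0
  Δ1: clk:1→0
  (1Δ to stable)
t=8 Δ0: clk=0 w1=0 w0=0 w4=1 w3=1 w2=0
  Δ1: clk:0→1
  Δ2: w0:0→1
  Δ3: w2:0→1
  Δ4: w1:0→1, w3:1→0
  (4Δ to stable)
t=9 Δ0: clk=1 w1=1 w0=1 w4=1 w3=0 w2=1
  Δ1: clk:1→0
  (1Δ to stable)
t=10 Δ0: clk=0 w1=1 w0=1 w4=1 w3=0 w2=1
  Δ1: clk:0→1
  Δ2: w0:1→0
  Δ3: w2:1→0
  Δ4: w1:1→0, w3:0→1
  (4Δ to stable)
t=11 Δ0: clk=1 w1=0 w0=0 w4=1 w3=1 w2=0
  Δ1: clk:1→0
  (1Δ to stable)
t=12 Δ0: clk=0 w1=0 w0=0 w4=1 w3=1 w2=0
  Δ1: clk:0→1
  Δ2: w0:0→1
  Δ3: w2:0→1
  Δ4: w1:0→1, w3:1→0
  (4Δ to stable)
t=13 Δ0: clk=1 w1=1 w0=1 w4=1 w3=0 w2=1
  Δ1: clk:1→0
  (1Δ to stable)
t=14 Δ0: clk=0 w1=1 w0=1 w4=1 w3=0 w2=1
  Δ1: clk:0→1
  Δ2: w0:1→0
  Δ3: w2:1→0
  Δ4: w1:1→0, w3:0→1
  (4Δ to stable)
t=15 Δ0: clk=1 w1=0 w0=0 w4=1 w3=1 w2=0
  Δ1: clk:1→0
  (1Δ to stable)
t=16 Δ0: clk=0 w1=0 w0=0 w4=1 w3=1 w2=0
  Δ1: clk:0→1
  Δ2: w0:0→1
  Δ3: w2:0→1
  Δ4: w1:0→1, w3:1→0
  (4Δ to stable)
t=17 Δ0: clk=1 w1=1 w0=1 w4=1 w3=0 w2=1
  Δ1: clk:1→0
  (1Δ to stable)
t=18 Δ0: clk=0 w1=1 w0=1 w4=1 w3=0 w2=1
  Δ1: clk:0→1
  Δ2: w0:1→0
  Δ3: w2:1→0
  Δ4: w1:1→0, w3:0→1
  (4Δ to stable)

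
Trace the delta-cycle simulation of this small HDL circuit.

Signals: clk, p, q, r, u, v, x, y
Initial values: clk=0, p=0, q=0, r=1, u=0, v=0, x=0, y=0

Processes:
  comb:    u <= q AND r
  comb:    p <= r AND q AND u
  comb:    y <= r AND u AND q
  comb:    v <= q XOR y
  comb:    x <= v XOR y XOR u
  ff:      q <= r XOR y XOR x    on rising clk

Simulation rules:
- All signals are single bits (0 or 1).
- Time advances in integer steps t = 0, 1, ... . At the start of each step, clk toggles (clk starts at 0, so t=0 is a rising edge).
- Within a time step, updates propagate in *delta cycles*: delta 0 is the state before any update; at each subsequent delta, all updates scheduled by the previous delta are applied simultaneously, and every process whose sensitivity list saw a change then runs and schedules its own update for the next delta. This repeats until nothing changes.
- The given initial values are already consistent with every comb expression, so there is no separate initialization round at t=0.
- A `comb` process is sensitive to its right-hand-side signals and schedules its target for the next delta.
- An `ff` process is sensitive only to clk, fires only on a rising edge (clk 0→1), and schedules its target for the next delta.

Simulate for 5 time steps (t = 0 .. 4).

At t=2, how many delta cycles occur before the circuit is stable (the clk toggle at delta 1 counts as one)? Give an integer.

5

[bits: r,v,p,y,q,x,u,clk]
t=0: Δ0=10000000 Δ1=10000001 Δ2=10001001 Δ3=11001011 Δ4=11111011 Δ5=10111111 Δ6=10111011 | 6Δ
t=1: Δ0=10111011 Δ1=10111010 | 1Δ
t=2: Δ0=10111010 Δ1=10111011 Δ2=10110011 Δ3=11000001 Δ4=10000101 Δ5=10000001 | 5Δ
t=3: Δ0=10000001 Δ1=10000000 | 1Δ
t=4: Δ0=10000000 Δ1=10000001 Δ2=10001001 Δ3=11001011 Δ4=11111011 Δ5=10111111 Δ6=10111011 | 6Δ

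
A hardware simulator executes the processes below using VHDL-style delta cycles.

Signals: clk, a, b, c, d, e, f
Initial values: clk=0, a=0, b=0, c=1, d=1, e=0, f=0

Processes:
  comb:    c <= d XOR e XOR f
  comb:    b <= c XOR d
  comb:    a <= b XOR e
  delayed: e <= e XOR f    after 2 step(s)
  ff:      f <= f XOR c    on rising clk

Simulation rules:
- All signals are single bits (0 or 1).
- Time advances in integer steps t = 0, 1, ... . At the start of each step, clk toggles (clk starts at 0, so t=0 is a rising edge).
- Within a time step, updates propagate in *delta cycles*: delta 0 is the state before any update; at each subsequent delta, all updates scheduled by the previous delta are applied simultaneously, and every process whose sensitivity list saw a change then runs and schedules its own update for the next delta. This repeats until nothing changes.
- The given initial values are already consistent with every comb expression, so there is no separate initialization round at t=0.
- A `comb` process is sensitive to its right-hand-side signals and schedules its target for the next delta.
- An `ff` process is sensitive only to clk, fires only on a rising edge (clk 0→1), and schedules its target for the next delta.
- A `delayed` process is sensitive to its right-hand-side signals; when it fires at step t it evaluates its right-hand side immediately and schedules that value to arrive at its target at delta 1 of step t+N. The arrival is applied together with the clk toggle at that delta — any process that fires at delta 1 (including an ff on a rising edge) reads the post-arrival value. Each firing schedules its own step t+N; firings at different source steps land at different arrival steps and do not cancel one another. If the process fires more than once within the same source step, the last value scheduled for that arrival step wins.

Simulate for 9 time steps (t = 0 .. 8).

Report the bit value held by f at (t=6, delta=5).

t0.Δ0 b=0 a=0 f=0 clk=0 c=1 e=0 d=1
t0.Δ1 b=0 a=0 f=0 clk=1 c=1 e=0 d=1
t0.Δ2 b=0 a=0 f=1 clk=1 c=1 e=0 d=1
t0.Δ3 b=0 a=0 f=1 clk=1 c=0 e=0 d=1
t0.Δ4 b=1 a=0 f=1 clk=1 c=0 e=0 d=1
t0.Δ5 b=1 a=1 f=1 clk=1 c=0 e=0 d=1
t1.Δ0 b=1 a=1 f=1 clk=1 c=0 e=0 d=1
t1.Δ1 b=1 a=1 f=1 clk=0 c=0 e=0 d=1
t2.Δ0 b=1 a=1 f=1 clk=0 c=0 e=0 d=1
t2.Δ1 b=1 a=1 f=1 clk=1 c=0 e=1 d=1
t2.Δ2 b=1 a=0 f=1 clk=1 c=1 e=1 d=1
t2.Δ3 b=0 a=0 f=1 clk=1 c=1 e=1 d=1
t2.Δ4 b=0 a=1 f=1 clk=1 c=1 e=1 d=1
t3.Δ0 b=0 a=1 f=1 clk=1 c=1 e=1 d=1
t3.Δ1 b=0 a=1 f=1 clk=0 c=1 e=1 d=1
t4.Δ0 b=0 a=1 f=1 clk=0 c=1 e=1 d=1
t4.Δ1 b=0 a=1 f=1 clk=1 c=1 e=0 d=1
t4.Δ2 b=0 a=0 f=0 clk=1 c=0 e=0 d=1
t4.Δ3 b=1 a=0 f=0 clk=1 c=1 e=0 d=1
t4.Δ4 b=0 a=1 f=0 clk=1 c=1 e=0 d=1
t4.Δ5 b=0 a=0 f=0 clk=1 c=1 e=0 d=1
t5.Δ0 b=0 a=0 f=0 clk=1 c=1 e=0 d=1
t5.Δ1 b=0 a=0 f=0 clk=0 c=1 e=0 d=1
t6.Δ0 b=0 a=0 f=0 clk=0 c=1 e=0 d=1
t6.Δ1 b=0 a=0 f=0 clk=1 c=1 e=0 d=1
t6.Δ2 b=0 a=0 f=1 clk=1 c=1 e=0 d=1
t6.Δ3 b=0 a=0 f=1 clk=1 c=0 e=0 d=1
t6.Δ4 b=1 a=0 f=1 clk=1 c=0 e=0 d=1
t6.Δ5 b=1 a=1 f=1 clk=1 c=0 e=0 d=1
t7.Δ0 b=1 a=1 f=1 clk=1 c=0 e=0 d=1
t7.Δ1 b=1 a=1 f=1 clk=0 c=0 e=0 d=1
t8.Δ0 b=1 a=1 f=1 clk=0 c=0 e=0 d=1
t8.Δ1 b=1 a=1 f=1 clk=1 c=0 e=1 d=1
t8.Δ2 b=1 a=0 f=1 clk=1 c=1 e=1 d=1
t8.Δ3 b=0 a=0 f=1 clk=1 c=1 e=1 d=1
t8.Δ4 b=0 a=1 f=1 clk=1 c=1 e=1 d=1

1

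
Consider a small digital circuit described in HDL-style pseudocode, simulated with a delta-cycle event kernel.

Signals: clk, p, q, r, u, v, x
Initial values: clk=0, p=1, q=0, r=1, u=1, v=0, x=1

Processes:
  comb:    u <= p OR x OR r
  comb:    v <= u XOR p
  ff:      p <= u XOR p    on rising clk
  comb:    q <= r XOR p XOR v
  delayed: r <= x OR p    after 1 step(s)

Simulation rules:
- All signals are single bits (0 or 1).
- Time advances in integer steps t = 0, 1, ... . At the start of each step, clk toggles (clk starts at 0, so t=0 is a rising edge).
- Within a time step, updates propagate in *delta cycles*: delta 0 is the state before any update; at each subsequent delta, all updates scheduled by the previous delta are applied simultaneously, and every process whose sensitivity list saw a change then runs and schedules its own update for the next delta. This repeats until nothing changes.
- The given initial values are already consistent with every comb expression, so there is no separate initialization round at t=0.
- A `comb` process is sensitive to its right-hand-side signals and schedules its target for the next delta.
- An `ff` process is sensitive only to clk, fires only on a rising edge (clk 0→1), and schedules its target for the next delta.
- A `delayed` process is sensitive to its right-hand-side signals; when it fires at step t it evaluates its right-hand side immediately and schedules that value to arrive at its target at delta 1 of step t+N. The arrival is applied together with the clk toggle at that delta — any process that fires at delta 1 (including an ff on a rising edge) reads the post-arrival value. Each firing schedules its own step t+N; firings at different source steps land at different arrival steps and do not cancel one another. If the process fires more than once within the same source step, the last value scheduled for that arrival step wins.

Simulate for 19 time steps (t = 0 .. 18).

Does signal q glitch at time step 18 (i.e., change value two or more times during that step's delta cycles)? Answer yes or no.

yes

t=0 Δ0: clk=0 p=1 x=1 r=1 q=0 u=1 v=0
  Δ1: clk:0→1
  Δ2: p:1→0
  Δ3: q:0→1, v:0→1
  Δ4: q:1→0
  (4Δ to stable)
t=1 Δ0: clk=1 p=0 x=1 r=1 q=0 u=1 v=1
  Δ1: clk:1→0
  (1Δ to stable)
t=2 Δ0: clk=0 p=0 x=1 r=1 q=0 u=1 v=1
  Δ1: clk:0→1
  Δ2: p:0→1
  Δ3: q:0→1, v:1→0
  Δ4: q:1→0
  (4Δ to stable)
t=3 Δ0: clk=1 p=1 x=1 r=1 q=0 u=1 v=0
  Δ1: clk:1→0
  (1Δ to stable)
t=4 Δ0: clk=0 p=1 x=1 r=1 q=0 u=1 v=0
  Δ1: clk:0→1
  Δ2: p:1→0
  Δ3: q:0→1, v:0→1
  Δ4: q:1→0
  (4Δ to stable)
t=5 Δ0: clk=1 p=0 x=1 r=1 q=0 u=1 v=1
  Δ1: clk:1→0
  (1Δ to stable)
t=6 Δ0: clk=0 p=0 x=1 r=1 q=0 u=1 v=1
  Δ1: clk:0→1
  Δ2: p:0→1
  Δ3: q:0→1, v:1→0
  Δ4: q:1→0
  (4Δ to stable)
t=7 Δ0: clk=1 p=1 x=1 r=1 q=0 u=1 v=0
  Δ1: clk:1→0
  (1Δ to stable)
t=8 Δ0: clk=0 p=1 x=1 r=1 q=0 u=1 v=0
  Δ1: clk:0→1
  Δ2: p:1→0
  Δ3: q:0→1, v:0→1
  Δ4: q:1→0
  (4Δ to stable)
t=9 Δ0: clk=1 p=0 x=1 r=1 q=0 u=1 v=1
  Δ1: clk:1→0
  (1Δ to stable)
t=10 Δ0: clk=0 p=0 x=1 r=1 q=0 u=1 v=1
  Δ1: clk:0→1
  Δ2: p:0→1
  Δ3: q:0→1, v:1→0
  Δ4: q:1→0
  (4Δ to stable)
t=11 Δ0: clk=1 p=1 x=1 r=1 q=0 u=1 v=0
  Δ1: clk:1→0
  (1Δ to stable)
t=12 Δ0: clk=0 p=1 x=1 r=1 q=0 u=1 v=0
  Δ1: clk:0→1
  Δ2: p:1→0
  Δ3: q:0→1, v:0→1
  Δ4: q:1→0
  (4Δ to stable)
t=13 Δ0: clk=1 p=0 x=1 r=1 q=0 u=1 v=1
  Δ1: clk:1→0
  (1Δ to stable)
t=14 Δ0: clk=0 p=0 x=1 r=1 q=0 u=1 v=1
  Δ1: clk:0→1
  Δ2: p:0→1
  Δ3: q:0→1, v:1→0
  Δ4: q:1→0
  (4Δ to stable)
t=15 Δ0: clk=1 p=1 x=1 r=1 q=0 u=1 v=0
  Δ1: clk:1→0
  (1Δ to stable)
t=16 Δ0: clk=0 p=1 x=1 r=1 q=0 u=1 v=0
  Δ1: clk:0→1
  Δ2: p:1→0
  Δ3: q:0→1, v:0→1
  Δ4: q:1→0
  (4Δ to stable)
t=17 Δ0: clk=1 p=0 x=1 r=1 q=0 u=1 v=1
  Δ1: clk:1→0
  (1Δ to stable)
t=18 Δ0: clk=0 p=0 x=1 r=1 q=0 u=1 v=1
  Δ1: clk:0→1
  Δ2: p:0→1
  Δ3: q:0→1, v:1→0
  Δ4: q:1→0
  (4Δ to stable)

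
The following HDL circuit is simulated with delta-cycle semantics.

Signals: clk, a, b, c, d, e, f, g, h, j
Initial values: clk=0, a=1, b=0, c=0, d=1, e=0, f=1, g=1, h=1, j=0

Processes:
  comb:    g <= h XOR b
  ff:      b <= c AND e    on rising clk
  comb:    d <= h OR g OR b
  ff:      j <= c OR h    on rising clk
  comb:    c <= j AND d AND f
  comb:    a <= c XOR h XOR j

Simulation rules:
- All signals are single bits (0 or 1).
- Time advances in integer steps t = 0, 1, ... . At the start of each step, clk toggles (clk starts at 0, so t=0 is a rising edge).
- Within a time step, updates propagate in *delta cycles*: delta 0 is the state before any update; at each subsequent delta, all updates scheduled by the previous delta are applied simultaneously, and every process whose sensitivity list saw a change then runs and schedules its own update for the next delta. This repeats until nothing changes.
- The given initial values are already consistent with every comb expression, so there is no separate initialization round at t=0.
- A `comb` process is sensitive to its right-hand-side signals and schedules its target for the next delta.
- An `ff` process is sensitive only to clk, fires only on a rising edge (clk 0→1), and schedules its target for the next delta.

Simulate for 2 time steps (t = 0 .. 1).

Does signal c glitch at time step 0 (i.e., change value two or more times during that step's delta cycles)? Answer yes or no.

no

[bits: c,d,clk,h,b,a,j,g,f,e]
t=0: Δ0=0101010110 Δ1=0111010110 Δ2=0111011110 Δ3=1111001110 Δ4=1111011110 | 4Δ
t=1: Δ0=1111011110 Δ1=1101011110 | 1Δ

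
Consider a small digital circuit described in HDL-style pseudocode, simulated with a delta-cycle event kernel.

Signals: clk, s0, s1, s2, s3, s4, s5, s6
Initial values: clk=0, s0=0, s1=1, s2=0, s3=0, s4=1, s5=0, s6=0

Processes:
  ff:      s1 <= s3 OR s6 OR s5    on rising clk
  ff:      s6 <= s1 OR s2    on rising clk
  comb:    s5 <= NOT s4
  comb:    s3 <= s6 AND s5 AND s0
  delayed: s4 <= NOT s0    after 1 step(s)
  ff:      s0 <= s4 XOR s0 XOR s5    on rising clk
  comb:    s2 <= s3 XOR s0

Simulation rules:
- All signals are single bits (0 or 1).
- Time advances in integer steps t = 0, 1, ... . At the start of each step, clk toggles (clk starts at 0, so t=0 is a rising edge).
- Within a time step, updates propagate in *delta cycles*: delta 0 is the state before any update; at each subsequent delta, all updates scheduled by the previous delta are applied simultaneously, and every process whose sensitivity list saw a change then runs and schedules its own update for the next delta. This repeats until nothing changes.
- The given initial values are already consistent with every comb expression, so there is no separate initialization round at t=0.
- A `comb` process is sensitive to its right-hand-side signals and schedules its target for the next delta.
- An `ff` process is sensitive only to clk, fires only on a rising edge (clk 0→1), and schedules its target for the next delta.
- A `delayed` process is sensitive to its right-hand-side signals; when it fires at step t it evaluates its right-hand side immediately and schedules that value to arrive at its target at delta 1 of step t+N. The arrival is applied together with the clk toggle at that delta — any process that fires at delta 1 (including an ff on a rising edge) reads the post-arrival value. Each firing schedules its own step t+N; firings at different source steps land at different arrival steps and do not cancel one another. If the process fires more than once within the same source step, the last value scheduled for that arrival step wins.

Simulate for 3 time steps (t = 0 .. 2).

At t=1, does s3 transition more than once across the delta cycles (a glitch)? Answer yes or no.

no

[bits: s6,s4,s0,s1,s3,s5,clk,s2]
t=0: Δ0=01010000 Δ1=01010010 Δ2=11100010 Δ3=11100011 | 3Δ
t=1: Δ0=11100011 Δ1=10100001 Δ2=10100101 Δ3=10101101 Δ4=10101100 | 4Δ
t=2: Δ0=10101100 Δ1=10101110 Δ2=00011110 Δ3=00010111 Δ4=00010110 | 4Δ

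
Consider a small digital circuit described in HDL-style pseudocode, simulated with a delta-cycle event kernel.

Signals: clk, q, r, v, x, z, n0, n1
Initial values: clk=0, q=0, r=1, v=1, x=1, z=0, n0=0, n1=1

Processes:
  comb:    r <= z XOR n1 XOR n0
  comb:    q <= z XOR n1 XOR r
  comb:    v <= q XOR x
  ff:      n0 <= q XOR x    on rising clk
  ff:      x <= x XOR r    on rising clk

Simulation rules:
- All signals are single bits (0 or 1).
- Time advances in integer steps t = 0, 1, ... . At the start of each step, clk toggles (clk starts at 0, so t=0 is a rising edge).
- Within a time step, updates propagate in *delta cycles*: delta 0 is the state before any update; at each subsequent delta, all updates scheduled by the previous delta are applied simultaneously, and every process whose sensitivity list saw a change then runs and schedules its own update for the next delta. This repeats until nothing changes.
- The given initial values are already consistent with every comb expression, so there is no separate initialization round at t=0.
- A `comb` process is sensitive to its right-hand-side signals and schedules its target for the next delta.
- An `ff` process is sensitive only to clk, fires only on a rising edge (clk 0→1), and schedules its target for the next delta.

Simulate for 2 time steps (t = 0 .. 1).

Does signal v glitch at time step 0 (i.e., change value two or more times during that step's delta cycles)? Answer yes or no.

t0.Δ0 clk=0 q=0 v=1 z=0 r=1 n1=1 n0=0 x=1
t0.Δ1 clk=1 q=0 v=1 z=0 r=1 n1=1 n0=0 x=1
t0.Δ2 clk=1 q=0 v=1 z=0 r=1 n1=1 n0=1 x=0
t0.Δ3 clk=1 q=0 v=0 z=0 r=0 n1=1 n0=1 x=0
t0.Δ4 clk=1 q=1 v=0 z=0 r=0 n1=1 n0=1 x=0
t0.Δ5 clk=1 q=1 v=1 z=0 r=0 n1=1 n0=1 x=0
t1.Δ0 clk=1 q=1 v=1 z=0 r=0 n1=1 n0=1 x=0
t1.Δ1 clk=0 q=1 v=1 z=0 r=0 n1=1 n0=1 x=0

yes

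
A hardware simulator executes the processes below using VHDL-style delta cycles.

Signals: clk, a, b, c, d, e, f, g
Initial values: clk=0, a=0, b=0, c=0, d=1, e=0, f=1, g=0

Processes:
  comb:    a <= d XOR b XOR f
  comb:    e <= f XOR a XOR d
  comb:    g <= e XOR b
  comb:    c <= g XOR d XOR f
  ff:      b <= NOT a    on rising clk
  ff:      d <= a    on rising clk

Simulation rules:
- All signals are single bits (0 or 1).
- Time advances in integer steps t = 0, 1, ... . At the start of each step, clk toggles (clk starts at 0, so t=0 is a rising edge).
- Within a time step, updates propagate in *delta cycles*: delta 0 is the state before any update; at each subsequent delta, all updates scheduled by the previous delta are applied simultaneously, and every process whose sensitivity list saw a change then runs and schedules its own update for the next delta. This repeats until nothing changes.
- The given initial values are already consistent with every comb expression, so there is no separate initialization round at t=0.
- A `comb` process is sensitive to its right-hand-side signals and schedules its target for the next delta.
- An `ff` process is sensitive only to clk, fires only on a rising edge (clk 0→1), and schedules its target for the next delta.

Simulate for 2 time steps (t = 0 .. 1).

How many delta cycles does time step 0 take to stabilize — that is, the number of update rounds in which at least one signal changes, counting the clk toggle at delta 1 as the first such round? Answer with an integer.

t0.Δ0 g=0 c=0 e=0 f=1 clk=0 b=0 d=1 a=0
t0.Δ1 g=0 c=0 e=0 f=1 clk=1 b=0 d=1 a=0
t0.Δ2 g=0 c=0 e=0 f=1 clk=1 b=1 d=0 a=0
t0.Δ3 g=1 c=1 e=1 f=1 clk=1 b=1 d=0 a=0
t0.Δ4 g=0 c=0 e=1 f=1 clk=1 b=1 d=0 a=0
t0.Δ5 g=0 c=1 e=1 f=1 clk=1 b=1 d=0 a=0
t1.Δ0 g=0 c=1 e=1 f=1 clk=1 b=1 d=0 a=0
t1.Δ1 g=0 c=1 e=1 f=1 clk=0 b=1 d=0 a=0

5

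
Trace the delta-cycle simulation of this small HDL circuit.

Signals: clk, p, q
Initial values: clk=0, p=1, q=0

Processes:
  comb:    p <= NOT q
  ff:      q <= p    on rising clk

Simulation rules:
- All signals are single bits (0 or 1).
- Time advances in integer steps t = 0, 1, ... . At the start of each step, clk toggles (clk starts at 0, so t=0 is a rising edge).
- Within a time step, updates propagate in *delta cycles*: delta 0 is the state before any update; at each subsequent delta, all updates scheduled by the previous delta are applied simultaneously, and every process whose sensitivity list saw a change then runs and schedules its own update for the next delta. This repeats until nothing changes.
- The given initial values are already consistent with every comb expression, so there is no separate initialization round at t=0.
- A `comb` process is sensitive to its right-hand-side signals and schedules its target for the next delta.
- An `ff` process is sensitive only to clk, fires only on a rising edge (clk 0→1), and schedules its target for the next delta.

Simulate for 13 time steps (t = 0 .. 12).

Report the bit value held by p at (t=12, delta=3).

[bits: q,clk,p]
t=0: Δ0=001 Δ1=011 Δ2=111 Δ3=110 | 3Δ
t=1: Δ0=110 Δ1=100 | 1Δ
t=2: Δ0=100 Δ1=110 Δ2=010 Δ3=011 | 3Δ
t=3: Δ0=011 Δ1=001 | 1Δ
t=4: Δ0=001 Δ1=011 Δ2=111 Δ3=110 | 3Δ
t=5: Δ0=110 Δ1=100 | 1Δ
t=6: Δ0=100 Δ1=110 Δ2=010 Δ3=011 | 3Δ
t=7: Δ0=011 Δ1=001 | 1Δ
t=8: Δ0=001 Δ1=011 Δ2=111 Δ3=110 | 3Δ
t=9: Δ0=110 Δ1=100 | 1Δ
t=10: Δ0=100 Δ1=110 Δ2=010 Δ3=011 | 3Δ
t=11: Δ0=011 Δ1=001 | 1Δ
t=12: Δ0=001 Δ1=011 Δ2=111 Δ3=110 | 3Δ

0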